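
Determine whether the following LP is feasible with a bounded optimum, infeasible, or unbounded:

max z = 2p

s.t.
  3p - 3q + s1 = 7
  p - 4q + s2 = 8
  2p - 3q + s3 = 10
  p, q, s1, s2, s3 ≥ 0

Unbounded (objective can increase without bound)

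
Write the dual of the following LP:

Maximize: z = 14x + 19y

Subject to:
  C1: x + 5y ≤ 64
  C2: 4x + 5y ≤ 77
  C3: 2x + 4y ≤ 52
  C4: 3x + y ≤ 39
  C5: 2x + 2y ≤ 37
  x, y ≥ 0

Primal max cᵀx s.t. Ax ≤ b, x ≥ 0  →  Dual min bᵀy s.t. Aᵀy ≥ c, y ≥ 0.

Minimize: z = 64y1 + 77y2 + 52y3 + 39y4 + 37y5

Subject to:
  y1 + 4y2 + 2y3 + 3y4 + 2y5 ≥ 14
  5y1 + 5y2 + 4y3 + y4 + 2y5 ≥ 19
  y1, y2, y3, y4, y5 ≥ 0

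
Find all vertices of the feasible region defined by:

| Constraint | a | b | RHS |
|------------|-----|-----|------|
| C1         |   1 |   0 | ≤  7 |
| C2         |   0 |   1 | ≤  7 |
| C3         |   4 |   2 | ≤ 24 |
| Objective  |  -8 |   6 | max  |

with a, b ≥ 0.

(0, 0), (6, 0), (2.5, 7), (0, 7)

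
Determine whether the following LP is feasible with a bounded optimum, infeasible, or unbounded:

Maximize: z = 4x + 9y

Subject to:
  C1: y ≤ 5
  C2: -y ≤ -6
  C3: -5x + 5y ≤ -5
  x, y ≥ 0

Infeasible (no feasible solution exists)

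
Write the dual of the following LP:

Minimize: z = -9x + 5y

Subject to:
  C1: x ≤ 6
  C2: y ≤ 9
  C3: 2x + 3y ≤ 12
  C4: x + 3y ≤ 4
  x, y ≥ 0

Primal min cᵀx s.t. Ax ≤ b, x ≥ 0  →  Dual max −bᵀy s.t. Aᵀy ≥ −c, y ≥ 0.

Maximize: z = -6y1 - 9y2 - 12y3 - 4y4

Subject to:
  y1 + 2y3 + y4 ≥ 9
  y2 + 3y3 + 3y4 ≥ -5
  y1, y2, y3, y4 ≥ 0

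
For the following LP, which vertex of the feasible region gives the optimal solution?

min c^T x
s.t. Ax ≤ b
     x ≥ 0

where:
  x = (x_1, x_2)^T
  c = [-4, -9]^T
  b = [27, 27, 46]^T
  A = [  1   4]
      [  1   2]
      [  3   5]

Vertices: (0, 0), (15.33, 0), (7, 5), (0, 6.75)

Evaluate the objective at each vertex of the feasible region:
  z(0, 0) = 0
  z(15.33, 0) = -61.33
  z(7, 5) = -73  ←
  z(0, 6.75) = -60.75
The minimum is at x_1 = 7, x_2 = 5.

(7, 5)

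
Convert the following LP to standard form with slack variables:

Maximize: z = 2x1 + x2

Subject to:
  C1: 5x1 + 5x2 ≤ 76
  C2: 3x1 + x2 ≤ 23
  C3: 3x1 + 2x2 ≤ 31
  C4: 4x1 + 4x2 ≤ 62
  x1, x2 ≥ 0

max z = 2x1 + x2

s.t.
  5x1 + 5x2 + s1 = 76
  3x1 + x2 + s2 = 23
  3x1 + 2x2 + s3 = 31
  4x1 + 4x2 + s4 = 62
  x1, x2, s1, s2, s3, s4 ≥ 0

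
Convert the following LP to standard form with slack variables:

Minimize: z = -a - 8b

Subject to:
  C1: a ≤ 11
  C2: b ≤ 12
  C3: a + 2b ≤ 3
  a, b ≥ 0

min z = -a - 8b

s.t.
  a + s1 = 11
  b + s2 = 12
  a + 2b + s3 = 3
  a, b, s1, s2, s3 ≥ 0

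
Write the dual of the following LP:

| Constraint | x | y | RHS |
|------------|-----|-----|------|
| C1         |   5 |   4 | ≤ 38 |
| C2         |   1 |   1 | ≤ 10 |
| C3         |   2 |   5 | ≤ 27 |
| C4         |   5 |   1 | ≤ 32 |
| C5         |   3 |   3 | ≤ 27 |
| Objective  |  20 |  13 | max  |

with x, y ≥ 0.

Primal max cᵀx s.t. Ax ≤ b, x ≥ 0  →  Dual min bᵀy s.t. Aᵀy ≥ c, y ≥ 0.

Minimize: z = 38y1 + 10y2 + 27y3 + 32y4 + 27y5

Subject to:
  5y1 + y2 + 2y3 + 5y4 + 3y5 ≥ 20
  4y1 + y2 + 5y3 + y4 + 3y5 ≥ 13
  y1, y2, y3, y4, y5 ≥ 0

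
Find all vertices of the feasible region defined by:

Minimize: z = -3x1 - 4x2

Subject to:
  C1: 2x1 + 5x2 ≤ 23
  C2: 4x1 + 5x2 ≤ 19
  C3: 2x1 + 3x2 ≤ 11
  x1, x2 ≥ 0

(0, 0), (4.75, 0), (1, 3), (0, 3.667)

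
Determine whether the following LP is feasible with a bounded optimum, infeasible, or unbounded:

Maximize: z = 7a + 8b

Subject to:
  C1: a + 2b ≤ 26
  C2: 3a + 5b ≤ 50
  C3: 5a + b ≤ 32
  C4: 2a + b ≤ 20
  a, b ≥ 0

Feasible with a bounded optimal solution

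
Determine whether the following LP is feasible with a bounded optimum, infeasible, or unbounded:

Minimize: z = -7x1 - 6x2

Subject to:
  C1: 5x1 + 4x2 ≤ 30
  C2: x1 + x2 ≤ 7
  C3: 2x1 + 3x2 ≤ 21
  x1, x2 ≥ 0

Feasible with a bounded optimal solution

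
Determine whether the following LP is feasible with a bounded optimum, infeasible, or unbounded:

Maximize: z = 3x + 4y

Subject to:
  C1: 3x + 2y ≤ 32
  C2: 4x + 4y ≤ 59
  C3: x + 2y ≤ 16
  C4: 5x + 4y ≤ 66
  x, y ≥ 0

Feasible with a bounded optimal solution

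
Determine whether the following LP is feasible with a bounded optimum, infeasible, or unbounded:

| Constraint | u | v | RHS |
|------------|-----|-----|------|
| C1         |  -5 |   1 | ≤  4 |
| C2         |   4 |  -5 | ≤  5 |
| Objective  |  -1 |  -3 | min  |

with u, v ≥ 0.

Unbounded (objective can decrease without bound)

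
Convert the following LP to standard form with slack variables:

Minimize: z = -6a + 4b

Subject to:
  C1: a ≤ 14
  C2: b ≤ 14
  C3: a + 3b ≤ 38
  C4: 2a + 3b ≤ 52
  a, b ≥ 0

min z = -6a + 4b

s.t.
  a + s1 = 14
  b + s2 = 14
  a + 3b + s3 = 38
  2a + 3b + s4 = 52
  a, b, s1, s2, s3, s4 ≥ 0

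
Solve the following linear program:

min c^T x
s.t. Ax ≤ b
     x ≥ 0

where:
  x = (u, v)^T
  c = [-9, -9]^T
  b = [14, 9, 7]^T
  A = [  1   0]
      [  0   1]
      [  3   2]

Evaluate the objective at each vertex of the feasible region:
  z(0, 0) = 0
  z(2.333, 0) = -21
  z(0, 3.5) = -31.5  ←
The minimum is at u = 0, v = 3.5.

u = 0, v = 3.5, z = -31.5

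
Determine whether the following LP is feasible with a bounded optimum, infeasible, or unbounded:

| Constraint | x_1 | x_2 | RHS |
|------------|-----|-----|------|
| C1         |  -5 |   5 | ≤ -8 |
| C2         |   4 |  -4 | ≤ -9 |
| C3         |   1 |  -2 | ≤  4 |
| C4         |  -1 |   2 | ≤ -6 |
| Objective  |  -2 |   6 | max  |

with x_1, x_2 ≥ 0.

Infeasible (no feasible solution exists)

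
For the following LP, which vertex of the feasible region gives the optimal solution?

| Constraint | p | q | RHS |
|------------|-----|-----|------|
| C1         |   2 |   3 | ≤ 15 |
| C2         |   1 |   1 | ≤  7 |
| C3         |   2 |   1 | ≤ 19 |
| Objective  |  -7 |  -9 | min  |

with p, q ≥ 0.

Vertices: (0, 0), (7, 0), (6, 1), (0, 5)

Evaluate the objective at each vertex of the feasible region:
  z(0, 0) = 0
  z(7, 0) = -49
  z(6, 1) = -51  ←
  z(0, 5) = -45
The minimum is at p = 6, q = 1.

(6, 1)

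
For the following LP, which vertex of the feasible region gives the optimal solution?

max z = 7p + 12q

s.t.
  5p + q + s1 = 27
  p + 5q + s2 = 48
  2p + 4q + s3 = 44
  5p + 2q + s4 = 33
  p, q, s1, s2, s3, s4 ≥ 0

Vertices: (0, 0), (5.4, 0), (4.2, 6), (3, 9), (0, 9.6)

Evaluate the objective at each vertex of the feasible region:
  z(0, 0) = 0
  z(5.4, 0) = 37.8
  z(4.2, 6) = 101.4
  z(3, 9) = 129  ←
  z(0, 9.6) = 115.2
The maximum is at p = 3, q = 9.

(3, 9)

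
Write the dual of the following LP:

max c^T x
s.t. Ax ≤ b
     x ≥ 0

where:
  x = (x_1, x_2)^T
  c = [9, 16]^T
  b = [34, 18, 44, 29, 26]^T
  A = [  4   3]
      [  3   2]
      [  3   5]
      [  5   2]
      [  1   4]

Primal max cᵀx s.t. Ax ≤ b, x ≥ 0  →  Dual min bᵀy s.t. Aᵀy ≥ c, y ≥ 0.

Minimize: z = 34y1 + 18y2 + 44y3 + 29y4 + 26y5

Subject to:
  4y1 + 3y2 + 3y3 + 5y4 + y5 ≥ 9
  3y1 + 2y2 + 5y3 + 2y4 + 4y5 ≥ 16
  y1, y2, y3, y4, y5 ≥ 0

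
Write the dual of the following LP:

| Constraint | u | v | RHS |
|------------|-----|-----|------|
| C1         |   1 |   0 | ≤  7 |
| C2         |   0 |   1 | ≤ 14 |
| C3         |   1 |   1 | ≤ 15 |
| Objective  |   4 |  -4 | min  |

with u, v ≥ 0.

Primal min cᵀx s.t. Ax ≤ b, x ≥ 0  →  Dual max −bᵀy s.t. Aᵀy ≥ −c, y ≥ 0.

Maximize: z = -7y1 - 14y2 - 15y3

Subject to:
  y1 + y3 ≥ -4
  y2 + y3 ≥ 4
  y1, y2, y3 ≥ 0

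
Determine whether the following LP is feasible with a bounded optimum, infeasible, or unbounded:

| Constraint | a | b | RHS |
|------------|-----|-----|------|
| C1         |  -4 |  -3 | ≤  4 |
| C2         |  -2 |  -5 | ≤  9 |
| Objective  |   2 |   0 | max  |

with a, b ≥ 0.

Unbounded (objective can increase without bound)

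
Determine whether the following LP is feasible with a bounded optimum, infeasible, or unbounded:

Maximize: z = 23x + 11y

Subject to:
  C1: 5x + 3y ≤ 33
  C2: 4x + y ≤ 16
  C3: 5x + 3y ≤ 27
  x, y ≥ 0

Feasible with a bounded optimal solution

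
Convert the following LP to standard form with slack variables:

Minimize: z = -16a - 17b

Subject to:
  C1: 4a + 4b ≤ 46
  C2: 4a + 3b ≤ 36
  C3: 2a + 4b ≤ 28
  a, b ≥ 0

min z = -16a - 17b

s.t.
  4a + 4b + s1 = 46
  4a + 3b + s2 = 36
  2a + 4b + s3 = 28
  a, b, s1, s2, s3 ≥ 0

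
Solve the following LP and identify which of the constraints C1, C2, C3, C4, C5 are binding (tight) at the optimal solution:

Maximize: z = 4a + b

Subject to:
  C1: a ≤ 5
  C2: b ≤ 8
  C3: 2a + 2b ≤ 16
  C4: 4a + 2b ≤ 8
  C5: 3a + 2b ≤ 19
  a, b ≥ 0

At a = 2, b = 0, compute slack b - a·x for each constraint:
  C1: 5 − 2 = 3  (slack)
  C2: 8 − 0 = 8  (slack)
  C3: 16 − 4 = 12  (slack)
  C4: 8 − 8 = 0  (binding)
  C5: 19 − 6 = 13  (slack)

Optimal: a = 2, b = 0
Binding: C4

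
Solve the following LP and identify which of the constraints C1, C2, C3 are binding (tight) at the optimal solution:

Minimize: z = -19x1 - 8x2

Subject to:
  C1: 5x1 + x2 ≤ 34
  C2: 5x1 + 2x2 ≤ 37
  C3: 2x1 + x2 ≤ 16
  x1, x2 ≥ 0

At x1 = 5, x2 = 6, compute slack b - a·x for each constraint:
  C1: 34 − 31 = 3  (slack)
  C2: 37 − 37 = 0  (binding)
  C3: 16 − 16 = 0  (binding)

Optimal: x1 = 5, x2 = 6
Binding: C2, C3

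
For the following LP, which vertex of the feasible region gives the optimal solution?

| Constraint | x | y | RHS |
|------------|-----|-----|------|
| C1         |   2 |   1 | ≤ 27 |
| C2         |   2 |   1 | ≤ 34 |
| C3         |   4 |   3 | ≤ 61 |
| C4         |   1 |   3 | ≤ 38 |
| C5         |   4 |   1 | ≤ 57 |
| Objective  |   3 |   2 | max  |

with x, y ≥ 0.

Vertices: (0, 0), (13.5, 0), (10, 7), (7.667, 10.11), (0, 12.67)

Evaluate the objective at each vertex of the feasible region:
  z(0, 0) = 0
  z(13.5, 0) = 40.5
  z(10, 7) = 44  ←
  z(7.667, 10.11) = 43.22
  z(0, 12.67) = 25.33
The maximum is at x = 10, y = 7.

(10, 7)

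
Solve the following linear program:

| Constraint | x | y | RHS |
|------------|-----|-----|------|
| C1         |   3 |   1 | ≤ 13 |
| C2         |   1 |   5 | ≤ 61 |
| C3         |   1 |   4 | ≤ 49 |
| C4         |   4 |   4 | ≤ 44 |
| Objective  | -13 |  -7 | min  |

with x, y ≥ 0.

Evaluate the objective at each vertex of the feasible region:
  z(0, 0) = 0
  z(4.333, 0) = -56.33
  z(1, 10) = -83  ←
  z(0, 11) = -77
The minimum is at x = 1, y = 10.

x = 1, y = 10, z = -83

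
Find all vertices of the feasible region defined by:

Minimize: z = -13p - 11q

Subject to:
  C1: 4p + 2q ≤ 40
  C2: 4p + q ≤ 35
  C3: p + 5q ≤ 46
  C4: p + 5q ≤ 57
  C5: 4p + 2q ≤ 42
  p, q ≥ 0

(0, 0), (8.75, 0), (7.5, 5), (6, 8), (0, 9.2)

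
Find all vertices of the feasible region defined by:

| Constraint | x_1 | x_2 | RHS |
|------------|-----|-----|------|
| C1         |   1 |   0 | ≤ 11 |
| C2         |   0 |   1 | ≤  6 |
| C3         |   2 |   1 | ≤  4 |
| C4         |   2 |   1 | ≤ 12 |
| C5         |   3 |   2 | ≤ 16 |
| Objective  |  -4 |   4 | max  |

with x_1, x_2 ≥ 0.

(0, 0), (2, 0), (0, 4)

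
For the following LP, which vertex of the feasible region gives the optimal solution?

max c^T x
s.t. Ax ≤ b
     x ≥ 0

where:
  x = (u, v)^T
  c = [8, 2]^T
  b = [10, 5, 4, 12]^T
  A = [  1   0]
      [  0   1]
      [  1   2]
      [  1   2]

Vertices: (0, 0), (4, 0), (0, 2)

Evaluate the objective at each vertex of the feasible region:
  z(0, 0) = 0
  z(4, 0) = 32  ←
  z(0, 2) = 4
The maximum is at u = 4, v = 0.

(4, 0)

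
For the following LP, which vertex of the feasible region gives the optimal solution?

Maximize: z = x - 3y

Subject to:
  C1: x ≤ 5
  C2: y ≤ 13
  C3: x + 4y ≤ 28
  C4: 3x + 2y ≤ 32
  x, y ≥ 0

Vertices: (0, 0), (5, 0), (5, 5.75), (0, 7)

Evaluate the objective at each vertex of the feasible region:
  z(0, 0) = 0
  z(5, 0) = 5  ←
  z(5, 5.75) = -12.25
  z(0, 7) = -21
The maximum is at x = 5, y = 0.

(5, 0)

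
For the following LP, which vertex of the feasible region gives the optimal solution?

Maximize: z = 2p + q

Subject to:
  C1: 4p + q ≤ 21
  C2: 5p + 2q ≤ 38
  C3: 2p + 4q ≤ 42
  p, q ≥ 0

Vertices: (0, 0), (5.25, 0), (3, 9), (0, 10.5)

Evaluate the objective at each vertex of the feasible region:
  z(0, 0) = 0
  z(5.25, 0) = 10.5
  z(3, 9) = 15  ←
  z(0, 10.5) = 10.5
The maximum is at p = 3, q = 9.

(3, 9)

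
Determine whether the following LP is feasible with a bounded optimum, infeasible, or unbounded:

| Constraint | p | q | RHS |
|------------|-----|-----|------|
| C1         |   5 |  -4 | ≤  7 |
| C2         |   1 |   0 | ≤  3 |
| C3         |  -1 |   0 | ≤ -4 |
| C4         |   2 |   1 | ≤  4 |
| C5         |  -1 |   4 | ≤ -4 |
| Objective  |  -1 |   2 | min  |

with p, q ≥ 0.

Infeasible (no feasible solution exists)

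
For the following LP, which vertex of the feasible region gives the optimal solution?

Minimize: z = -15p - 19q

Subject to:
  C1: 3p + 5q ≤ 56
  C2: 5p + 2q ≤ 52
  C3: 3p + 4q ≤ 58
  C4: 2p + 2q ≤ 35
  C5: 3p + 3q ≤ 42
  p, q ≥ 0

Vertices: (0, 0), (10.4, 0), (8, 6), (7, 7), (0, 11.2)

Evaluate the objective at each vertex of the feasible region:
  z(0, 0) = 0
  z(10.4, 0) = -156
  z(8, 6) = -234
  z(7, 7) = -238  ←
  z(0, 11.2) = -212.8
The minimum is at p = 7, q = 7.

(7, 7)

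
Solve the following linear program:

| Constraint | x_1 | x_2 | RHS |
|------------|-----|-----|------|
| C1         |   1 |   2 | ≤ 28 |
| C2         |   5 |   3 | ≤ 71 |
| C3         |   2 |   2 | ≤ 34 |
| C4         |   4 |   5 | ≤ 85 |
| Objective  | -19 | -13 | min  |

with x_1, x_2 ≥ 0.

Evaluate the objective at each vertex of the feasible region:
  z(0, 0) = 0
  z(14.2, 0) = -269.8
  z(10, 7) = -281  ←
  z(6, 11) = -257
  z(0, 14) = -182
The minimum is at x_1 = 10, x_2 = 7.

x_1 = 10, x_2 = 7, z = -281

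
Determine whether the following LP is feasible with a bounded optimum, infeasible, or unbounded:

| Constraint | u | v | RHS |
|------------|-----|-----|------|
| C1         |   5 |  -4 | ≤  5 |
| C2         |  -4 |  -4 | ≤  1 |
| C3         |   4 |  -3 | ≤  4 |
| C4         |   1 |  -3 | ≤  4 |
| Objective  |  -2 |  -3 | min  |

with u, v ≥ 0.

Unbounded (objective can decrease without bound)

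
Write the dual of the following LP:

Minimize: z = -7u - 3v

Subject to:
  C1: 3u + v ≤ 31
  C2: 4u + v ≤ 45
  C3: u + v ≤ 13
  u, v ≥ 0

Primal min cᵀx s.t. Ax ≤ b, x ≥ 0  →  Dual max −bᵀy s.t. Aᵀy ≥ −c, y ≥ 0.

Maximize: z = -31y1 - 45y2 - 13y3

Subject to:
  3y1 + 4y2 + y3 ≥ 7
  y1 + y2 + y3 ≥ 3
  y1, y2, y3 ≥ 0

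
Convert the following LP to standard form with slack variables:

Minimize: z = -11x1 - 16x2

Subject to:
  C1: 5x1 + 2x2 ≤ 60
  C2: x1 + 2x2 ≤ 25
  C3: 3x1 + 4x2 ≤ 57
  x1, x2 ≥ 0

min z = -11x1 - 16x2

s.t.
  5x1 + 2x2 + s1 = 60
  x1 + 2x2 + s2 = 25
  3x1 + 4x2 + s3 = 57
  x1, x2, s1, s2, s3 ≥ 0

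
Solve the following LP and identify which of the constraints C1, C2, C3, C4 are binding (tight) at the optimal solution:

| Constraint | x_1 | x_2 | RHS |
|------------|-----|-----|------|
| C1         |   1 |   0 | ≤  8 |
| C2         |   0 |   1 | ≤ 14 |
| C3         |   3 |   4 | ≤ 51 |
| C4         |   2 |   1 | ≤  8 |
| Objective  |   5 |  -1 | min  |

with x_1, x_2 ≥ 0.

At x_1 = 0, x_2 = 8, compute slack b - a·x for each constraint:
  C1: 8 − 0 = 8  (slack)
  C2: 14 − 8 = 6  (slack)
  C3: 51 − 32 = 19  (slack)
  C4: 8 − 8 = 0  (binding)

Optimal: x_1 = 0, x_2 = 8
Binding: C4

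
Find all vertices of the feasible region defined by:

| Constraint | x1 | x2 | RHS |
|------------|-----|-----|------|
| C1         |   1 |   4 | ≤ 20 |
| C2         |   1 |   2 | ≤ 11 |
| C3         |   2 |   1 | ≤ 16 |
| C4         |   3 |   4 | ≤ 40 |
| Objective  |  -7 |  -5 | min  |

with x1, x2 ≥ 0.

(0, 0), (8, 0), (7, 2), (2, 4.5), (0, 5)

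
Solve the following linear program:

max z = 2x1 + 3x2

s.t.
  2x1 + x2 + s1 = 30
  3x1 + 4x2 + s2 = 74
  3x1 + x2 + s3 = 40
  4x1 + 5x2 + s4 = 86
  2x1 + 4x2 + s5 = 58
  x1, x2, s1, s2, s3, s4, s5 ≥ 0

Evaluate the objective at each vertex of the feasible region:
  z(0, 0) = 0
  z(13.33, 0) = 26.67
  z(10.36, 8.909) = 47.45
  z(9, 10) = 48  ←
  z(0, 14.5) = 43.5
The maximum is at x1 = 9, x2 = 10.

x1 = 9, x2 = 10, z = 48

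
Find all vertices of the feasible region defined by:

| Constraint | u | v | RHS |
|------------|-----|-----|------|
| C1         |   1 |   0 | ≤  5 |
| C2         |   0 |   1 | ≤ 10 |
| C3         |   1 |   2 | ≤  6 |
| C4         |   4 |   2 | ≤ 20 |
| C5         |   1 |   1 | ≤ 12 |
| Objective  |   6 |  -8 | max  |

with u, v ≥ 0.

(0, 0), (5, 0), (4.667, 0.6667), (0, 3)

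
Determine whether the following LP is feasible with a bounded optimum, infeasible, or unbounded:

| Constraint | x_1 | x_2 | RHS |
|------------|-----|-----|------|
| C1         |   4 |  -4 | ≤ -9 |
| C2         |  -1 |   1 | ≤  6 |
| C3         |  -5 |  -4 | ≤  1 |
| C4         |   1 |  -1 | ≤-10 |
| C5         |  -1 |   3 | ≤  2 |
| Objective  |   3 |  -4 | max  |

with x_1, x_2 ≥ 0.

Infeasible (no feasible solution exists)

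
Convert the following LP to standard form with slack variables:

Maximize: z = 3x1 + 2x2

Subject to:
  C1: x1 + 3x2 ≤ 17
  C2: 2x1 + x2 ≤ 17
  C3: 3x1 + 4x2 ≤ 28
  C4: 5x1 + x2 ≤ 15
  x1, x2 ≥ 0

max z = 3x1 + 2x2

s.t.
  x1 + 3x2 + s1 = 17
  2x1 + x2 + s2 = 17
  3x1 + 4x2 + s3 = 28
  5x1 + x2 + s4 = 15
  x1, x2, s1, s2, s3, s4 ≥ 0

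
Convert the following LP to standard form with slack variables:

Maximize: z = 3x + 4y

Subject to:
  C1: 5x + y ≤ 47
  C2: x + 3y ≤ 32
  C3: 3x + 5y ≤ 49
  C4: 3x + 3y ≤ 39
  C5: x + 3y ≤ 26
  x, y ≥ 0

max z = 3x + 4y

s.t.
  5x + y + s1 = 47
  x + 3y + s2 = 32
  3x + 5y + s3 = 49
  3x + 3y + s4 = 39
  x + 3y + s5 = 26
  x, y, s1, s2, s3, s4, s5 ≥ 0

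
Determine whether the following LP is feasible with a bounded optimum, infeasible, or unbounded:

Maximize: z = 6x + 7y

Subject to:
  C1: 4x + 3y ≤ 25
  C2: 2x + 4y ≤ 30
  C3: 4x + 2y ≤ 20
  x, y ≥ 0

Feasible with a bounded optimal solution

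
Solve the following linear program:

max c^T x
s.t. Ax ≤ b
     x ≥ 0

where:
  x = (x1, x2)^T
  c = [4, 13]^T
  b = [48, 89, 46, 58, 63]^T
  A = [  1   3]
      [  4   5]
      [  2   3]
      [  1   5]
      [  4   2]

Evaluate the objective at each vertex of the feasible region:
  z(0, 0) = 0
  z(15.75, 0) = 63
  z(12.12, 7.25) = 142.8
  z(8, 10) = 162  ←
  z(0, 11.6) = 150.8
The maximum is at x1 = 8, x2 = 10.

x1 = 8, x2 = 10, z = 162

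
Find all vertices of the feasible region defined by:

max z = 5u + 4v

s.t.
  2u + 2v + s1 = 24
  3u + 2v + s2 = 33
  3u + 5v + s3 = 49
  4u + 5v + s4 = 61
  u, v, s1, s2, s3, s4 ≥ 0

(0, 0), (11, 0), (9, 3), (5.5, 6.5), (0, 9.8)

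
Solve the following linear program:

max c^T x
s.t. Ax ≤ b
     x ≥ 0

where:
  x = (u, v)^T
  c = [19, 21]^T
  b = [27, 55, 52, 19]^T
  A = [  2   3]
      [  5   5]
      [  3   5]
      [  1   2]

Evaluate the objective at each vertex of the feasible region:
  z(0, 0) = 0
  z(11, 0) = 209
  z(6, 5) = 219  ←
  z(0, 9) = 189
The maximum is at u = 6, v = 5.

u = 6, v = 5, z = 219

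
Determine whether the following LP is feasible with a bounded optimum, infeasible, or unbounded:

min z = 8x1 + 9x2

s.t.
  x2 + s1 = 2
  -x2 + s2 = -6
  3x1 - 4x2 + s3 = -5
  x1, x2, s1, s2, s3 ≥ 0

Infeasible (no feasible solution exists)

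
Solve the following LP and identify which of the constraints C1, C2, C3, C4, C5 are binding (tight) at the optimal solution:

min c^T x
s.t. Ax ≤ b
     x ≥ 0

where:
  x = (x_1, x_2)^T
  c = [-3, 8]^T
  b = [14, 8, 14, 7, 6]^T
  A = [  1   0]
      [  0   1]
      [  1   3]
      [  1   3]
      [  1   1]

At x_1 = 6, x_2 = 0, compute slack b - a·x for each constraint:
  C1: 14 − 6 = 8  (slack)
  C2: 8 − 0 = 8  (slack)
  C3: 14 − 6 = 8  (slack)
  C4: 7 − 6 = 1  (slack)
  C5: 6 − 6 = 0  (binding)

Optimal: x_1 = 6, x_2 = 0
Binding: C5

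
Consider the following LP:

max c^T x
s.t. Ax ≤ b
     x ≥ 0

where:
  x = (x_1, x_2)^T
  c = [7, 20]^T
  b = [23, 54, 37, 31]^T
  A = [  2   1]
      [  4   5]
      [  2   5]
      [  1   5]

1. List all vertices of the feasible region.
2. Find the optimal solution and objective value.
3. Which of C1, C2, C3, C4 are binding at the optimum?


1. (0, 0), (11.5, 0), (10.17, 2.667), (8.5, 4), (6, 5), (0, 6.2)
2. x_1 = 6, x_2 = 5, z = 142
3. C3, C4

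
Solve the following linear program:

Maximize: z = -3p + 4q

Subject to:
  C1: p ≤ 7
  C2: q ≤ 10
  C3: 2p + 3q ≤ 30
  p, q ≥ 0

Evaluate the objective at each vertex of the feasible region:
  z(0, 0) = 0
  z(7, 0) = -21
  z(7, 5.333) = 0.3333
  z(0, 10) = 40  ←
The maximum is at p = 0, q = 10.

p = 0, q = 10, z = 40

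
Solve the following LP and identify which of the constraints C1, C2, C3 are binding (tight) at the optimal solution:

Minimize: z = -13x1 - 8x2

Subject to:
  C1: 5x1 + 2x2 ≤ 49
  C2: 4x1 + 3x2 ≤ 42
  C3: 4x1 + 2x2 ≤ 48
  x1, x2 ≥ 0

At x1 = 9, x2 = 2, compute slack b - a·x for each constraint:
  C1: 49 − 49 = 0  (binding)
  C2: 42 − 42 = 0  (binding)
  C3: 48 − 40 = 8  (slack)

Optimal: x1 = 9, x2 = 2
Binding: C1, C2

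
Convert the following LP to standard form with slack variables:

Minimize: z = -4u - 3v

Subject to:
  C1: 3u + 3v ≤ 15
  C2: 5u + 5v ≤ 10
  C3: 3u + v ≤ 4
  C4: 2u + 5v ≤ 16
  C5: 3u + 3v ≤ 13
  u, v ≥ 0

min z = -4u - 3v

s.t.
  3u + 3v + s1 = 15
  5u + 5v + s2 = 10
  3u + v + s3 = 4
  2u + 5v + s4 = 16
  3u + 3v + s5 = 13
  u, v, s1, s2, s3, s4, s5 ≥ 0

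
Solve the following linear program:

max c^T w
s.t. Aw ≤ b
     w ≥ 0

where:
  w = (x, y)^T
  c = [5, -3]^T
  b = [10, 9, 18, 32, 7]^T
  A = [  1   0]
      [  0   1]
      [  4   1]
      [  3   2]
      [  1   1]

Evaluate the objective at each vertex of the feasible region:
  z(0, 0) = 0
  z(4.5, 0) = 22.5  ←
  z(3.667, 3.333) = 8.333
  z(0, 7) = -21
The maximum is at x = 4.5, y = 0.

x = 4.5, y = 0, z = 22.5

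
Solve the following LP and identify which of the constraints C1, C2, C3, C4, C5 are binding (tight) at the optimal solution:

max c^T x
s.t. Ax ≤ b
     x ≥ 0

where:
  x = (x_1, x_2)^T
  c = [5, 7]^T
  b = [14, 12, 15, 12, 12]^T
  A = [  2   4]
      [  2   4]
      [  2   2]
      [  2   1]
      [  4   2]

At x_1 = 2, x_2 = 2, compute slack b - a·x for each constraint:
  C1: 14 − 12 = 2  (slack)
  C2: 12 − 12 = 0  (binding)
  C3: 15 − 8 = 7  (slack)
  C4: 12 − 6 = 6  (slack)
  C5: 12 − 12 = 0  (binding)

Optimal: x_1 = 2, x_2 = 2
Binding: C2, C5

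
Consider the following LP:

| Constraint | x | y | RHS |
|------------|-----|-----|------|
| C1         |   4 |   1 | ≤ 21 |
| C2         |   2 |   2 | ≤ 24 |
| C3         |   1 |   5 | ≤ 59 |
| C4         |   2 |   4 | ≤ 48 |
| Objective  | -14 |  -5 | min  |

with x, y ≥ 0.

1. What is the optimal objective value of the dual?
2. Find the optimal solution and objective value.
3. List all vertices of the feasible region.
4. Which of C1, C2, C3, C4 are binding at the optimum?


1. -87
2. x = 3, y = 9, z = -87
3. (0, 0), (5.25, 0), (3, 9), (0.25, 11.75), (0, 11.8)
4. C1, C2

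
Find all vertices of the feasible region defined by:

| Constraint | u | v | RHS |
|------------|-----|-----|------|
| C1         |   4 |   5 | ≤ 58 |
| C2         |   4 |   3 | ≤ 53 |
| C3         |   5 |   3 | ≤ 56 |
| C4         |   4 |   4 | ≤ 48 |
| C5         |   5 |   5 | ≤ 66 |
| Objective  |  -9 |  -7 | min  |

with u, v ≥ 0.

(0, 0), (11.2, 0), (10, 2), (2, 10), (0, 11.6)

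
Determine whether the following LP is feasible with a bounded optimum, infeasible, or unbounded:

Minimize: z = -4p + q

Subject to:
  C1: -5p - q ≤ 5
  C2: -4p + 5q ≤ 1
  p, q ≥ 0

Unbounded (objective can decrease without bound)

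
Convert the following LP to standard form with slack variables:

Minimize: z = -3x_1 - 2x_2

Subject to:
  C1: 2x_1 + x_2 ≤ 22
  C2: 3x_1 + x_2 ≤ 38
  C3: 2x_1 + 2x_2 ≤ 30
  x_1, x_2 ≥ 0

min z = -3x_1 - 2x_2

s.t.
  2x_1 + x_2 + s1 = 22
  3x_1 + x_2 + s2 = 38
  2x_1 + 2x_2 + s3 = 30
  x_1, x_2, s1, s2, s3 ≥ 0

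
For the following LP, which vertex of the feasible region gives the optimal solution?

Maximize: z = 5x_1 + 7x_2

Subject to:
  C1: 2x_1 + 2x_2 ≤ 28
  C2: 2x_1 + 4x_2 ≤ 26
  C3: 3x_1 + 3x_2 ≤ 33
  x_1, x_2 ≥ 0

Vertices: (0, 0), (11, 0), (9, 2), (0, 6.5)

Evaluate the objective at each vertex of the feasible region:
  z(0, 0) = 0
  z(11, 0) = 55
  z(9, 2) = 59  ←
  z(0, 6.5) = 45.5
The maximum is at x_1 = 9, x_2 = 2.

(9, 2)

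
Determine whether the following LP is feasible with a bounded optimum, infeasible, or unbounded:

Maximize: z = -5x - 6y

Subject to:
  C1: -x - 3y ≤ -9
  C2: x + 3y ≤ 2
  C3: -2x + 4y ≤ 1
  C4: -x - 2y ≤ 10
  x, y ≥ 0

Infeasible (no feasible solution exists)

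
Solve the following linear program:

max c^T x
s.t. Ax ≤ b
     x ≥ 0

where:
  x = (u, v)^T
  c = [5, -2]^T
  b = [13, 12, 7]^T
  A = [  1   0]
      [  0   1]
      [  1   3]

Evaluate the objective at each vertex of the feasible region:
  z(0, 0) = 0
  z(7, 0) = 35  ←
  z(0, 2.333) = -4.667
The maximum is at u = 7, v = 0.

u = 7, v = 0, z = 35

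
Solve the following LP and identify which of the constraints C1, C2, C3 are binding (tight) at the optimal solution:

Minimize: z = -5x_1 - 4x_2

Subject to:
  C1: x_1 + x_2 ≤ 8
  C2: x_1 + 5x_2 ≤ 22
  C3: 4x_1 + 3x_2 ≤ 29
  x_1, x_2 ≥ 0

At x_1 = 5, x_2 = 3, compute slack b - a·x for each constraint:
  C1: 8 − 8 = 0  (binding)
  C2: 22 − 20 = 2  (slack)
  C3: 29 − 29 = 0  (binding)

Optimal: x_1 = 5, x_2 = 3
Binding: C1, C3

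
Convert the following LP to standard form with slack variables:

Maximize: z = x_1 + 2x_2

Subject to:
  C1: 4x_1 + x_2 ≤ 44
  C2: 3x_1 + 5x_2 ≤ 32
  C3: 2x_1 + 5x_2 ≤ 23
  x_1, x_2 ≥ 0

max z = x_1 + 2x_2

s.t.
  4x_1 + x_2 + s1 = 44
  3x_1 + 5x_2 + s2 = 32
  2x_1 + 5x_2 + s3 = 23
  x_1, x_2, s1, s2, s3 ≥ 0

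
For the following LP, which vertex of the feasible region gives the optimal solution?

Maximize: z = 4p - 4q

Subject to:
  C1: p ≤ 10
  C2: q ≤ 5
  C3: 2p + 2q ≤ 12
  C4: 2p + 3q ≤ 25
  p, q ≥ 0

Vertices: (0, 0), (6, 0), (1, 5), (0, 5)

Evaluate the objective at each vertex of the feasible region:
  z(0, 0) = 0
  z(6, 0) = 24  ←
  z(1, 5) = -16
  z(0, 5) = -20
The maximum is at p = 6, q = 0.

(6, 0)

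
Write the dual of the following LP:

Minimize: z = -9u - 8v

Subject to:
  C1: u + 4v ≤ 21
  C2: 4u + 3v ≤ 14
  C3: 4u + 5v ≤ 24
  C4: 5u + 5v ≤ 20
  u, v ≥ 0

Primal min cᵀx s.t. Ax ≤ b, x ≥ 0  →  Dual max −bᵀy s.t. Aᵀy ≥ −c, y ≥ 0.

Maximize: z = -21y1 - 14y2 - 24y3 - 20y4

Subject to:
  y1 + 4y2 + 4y3 + 5y4 ≥ 9
  4y1 + 3y2 + 5y3 + 5y4 ≥ 8
  y1, y2, y3, y4 ≥ 0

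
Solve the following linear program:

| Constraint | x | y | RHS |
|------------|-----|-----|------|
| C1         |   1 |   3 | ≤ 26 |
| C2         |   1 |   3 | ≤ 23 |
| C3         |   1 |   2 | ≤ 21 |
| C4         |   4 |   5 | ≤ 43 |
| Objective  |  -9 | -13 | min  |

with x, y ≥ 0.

Evaluate the objective at each vertex of the feasible region:
  z(0, 0) = 0
  z(10.75, 0) = -96.75
  z(2, 7) = -109  ←
  z(0, 7.667) = -99.67
The minimum is at x = 2, y = 7.

x = 2, y = 7, z = -109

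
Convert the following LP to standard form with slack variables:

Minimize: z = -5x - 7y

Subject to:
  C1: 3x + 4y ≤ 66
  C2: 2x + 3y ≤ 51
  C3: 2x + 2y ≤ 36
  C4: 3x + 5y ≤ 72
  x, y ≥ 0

min z = -5x - 7y

s.t.
  3x + 4y + s1 = 66
  2x + 3y + s2 = 51
  2x + 2y + s3 = 36
  3x + 5y + s4 = 72
  x, y, s1, s2, s3, s4 ≥ 0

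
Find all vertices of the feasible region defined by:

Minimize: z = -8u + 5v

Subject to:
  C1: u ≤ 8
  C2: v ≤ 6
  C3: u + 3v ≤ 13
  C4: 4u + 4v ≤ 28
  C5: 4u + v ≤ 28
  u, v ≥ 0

(0, 0), (7, 0), (4, 3), (0, 4.333)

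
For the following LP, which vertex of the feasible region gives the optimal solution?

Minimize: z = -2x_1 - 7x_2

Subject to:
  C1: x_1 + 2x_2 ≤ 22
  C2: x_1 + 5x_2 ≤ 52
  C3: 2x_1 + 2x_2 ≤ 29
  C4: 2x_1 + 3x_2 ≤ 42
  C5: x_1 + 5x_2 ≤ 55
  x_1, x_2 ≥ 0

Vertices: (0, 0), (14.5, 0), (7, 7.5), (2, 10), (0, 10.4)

Evaluate the objective at each vertex of the feasible region:
  z(0, 0) = 0
  z(14.5, 0) = -29
  z(7, 7.5) = -66.5
  z(2, 10) = -74  ←
  z(0, 10.4) = -72.8
The minimum is at x_1 = 2, x_2 = 10.

(2, 10)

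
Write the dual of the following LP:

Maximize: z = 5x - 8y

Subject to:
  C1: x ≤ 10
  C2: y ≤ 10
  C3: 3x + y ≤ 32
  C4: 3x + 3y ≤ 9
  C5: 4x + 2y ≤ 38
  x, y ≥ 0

Primal max cᵀx s.t. Ax ≤ b, x ≥ 0  →  Dual min bᵀy s.t. Aᵀy ≥ c, y ≥ 0.

Minimize: z = 10y1 + 10y2 + 32y3 + 9y4 + 38y5

Subject to:
  y1 + 3y3 + 3y4 + 4y5 ≥ 5
  y2 + y3 + 3y4 + 2y5 ≥ -8
  y1, y2, y3, y4, y5 ≥ 0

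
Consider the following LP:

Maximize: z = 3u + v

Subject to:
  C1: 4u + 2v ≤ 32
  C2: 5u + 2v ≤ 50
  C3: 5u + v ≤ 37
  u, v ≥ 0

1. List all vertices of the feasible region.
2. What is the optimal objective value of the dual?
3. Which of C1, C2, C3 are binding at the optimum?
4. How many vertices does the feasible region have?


1. (0, 0), (7.4, 0), (7, 2), (0, 16)
2. 23
3. C1, C3
4. 4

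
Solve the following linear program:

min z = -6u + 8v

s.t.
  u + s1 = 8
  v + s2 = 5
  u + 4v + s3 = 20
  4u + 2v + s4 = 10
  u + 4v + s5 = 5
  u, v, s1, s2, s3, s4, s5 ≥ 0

Evaluate the objective at each vertex of the feasible region:
  z(0, 0) = 0
  z(2.5, 0) = -15  ←
  z(2.143, 0.7143) = -7.143
  z(0, 1.25) = 10
The minimum is at u = 2.5, v = 0.

u = 2.5, v = 0, z = -15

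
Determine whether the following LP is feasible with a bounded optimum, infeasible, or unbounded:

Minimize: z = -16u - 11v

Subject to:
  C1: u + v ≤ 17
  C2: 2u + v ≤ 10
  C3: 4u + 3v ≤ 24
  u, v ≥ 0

Feasible with a bounded optimal solution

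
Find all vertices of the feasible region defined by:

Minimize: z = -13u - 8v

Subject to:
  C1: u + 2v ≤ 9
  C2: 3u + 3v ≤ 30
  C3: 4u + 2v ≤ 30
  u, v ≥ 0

(0, 0), (7.5, 0), (7, 1), (0, 4.5)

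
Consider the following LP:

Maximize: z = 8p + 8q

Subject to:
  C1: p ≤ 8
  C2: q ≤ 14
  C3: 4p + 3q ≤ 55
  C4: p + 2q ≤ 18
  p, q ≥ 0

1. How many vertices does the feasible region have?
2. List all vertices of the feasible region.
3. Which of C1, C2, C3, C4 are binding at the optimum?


1. 4
2. (0, 0), (8, 0), (8, 5), (0, 9)
3. C1, C4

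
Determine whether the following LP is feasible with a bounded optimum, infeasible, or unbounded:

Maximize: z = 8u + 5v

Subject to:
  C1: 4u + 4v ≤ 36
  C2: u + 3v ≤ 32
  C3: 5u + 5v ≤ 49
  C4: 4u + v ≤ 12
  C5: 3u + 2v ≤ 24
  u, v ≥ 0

Feasible with a bounded optimal solution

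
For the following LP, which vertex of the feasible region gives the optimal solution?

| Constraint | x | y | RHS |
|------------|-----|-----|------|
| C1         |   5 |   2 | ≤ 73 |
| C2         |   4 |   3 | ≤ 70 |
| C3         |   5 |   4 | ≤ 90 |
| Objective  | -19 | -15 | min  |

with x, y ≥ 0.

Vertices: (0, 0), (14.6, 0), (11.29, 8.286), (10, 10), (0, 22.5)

Evaluate the objective at each vertex of the feasible region:
  z(0, 0) = 0
  z(14.6, 0) = -277.4
  z(11.29, 8.286) = -338.7
  z(10, 10) = -340  ←
  z(0, 22.5) = -337.5
The minimum is at x = 10, y = 10.

(10, 10)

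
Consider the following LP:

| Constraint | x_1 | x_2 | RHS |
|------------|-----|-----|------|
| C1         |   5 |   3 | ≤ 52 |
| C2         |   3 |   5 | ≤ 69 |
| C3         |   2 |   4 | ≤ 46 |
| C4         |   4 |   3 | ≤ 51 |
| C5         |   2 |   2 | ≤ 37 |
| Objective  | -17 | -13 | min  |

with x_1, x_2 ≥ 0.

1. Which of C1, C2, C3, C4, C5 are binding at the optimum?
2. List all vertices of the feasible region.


1. C1, C3
2. (0, 0), (10.4, 0), (5, 9), (0, 11.5)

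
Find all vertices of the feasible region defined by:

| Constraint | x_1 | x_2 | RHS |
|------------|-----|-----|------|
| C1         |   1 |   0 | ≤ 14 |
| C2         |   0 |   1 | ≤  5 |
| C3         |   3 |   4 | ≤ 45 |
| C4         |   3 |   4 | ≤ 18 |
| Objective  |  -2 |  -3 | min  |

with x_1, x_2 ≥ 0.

(0, 0), (6, 0), (0, 4.5)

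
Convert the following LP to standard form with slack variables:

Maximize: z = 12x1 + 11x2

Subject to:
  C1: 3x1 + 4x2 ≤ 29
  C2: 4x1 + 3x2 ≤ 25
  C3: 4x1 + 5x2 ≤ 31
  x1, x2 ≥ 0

max z = 12x1 + 11x2

s.t.
  3x1 + 4x2 + s1 = 29
  4x1 + 3x2 + s2 = 25
  4x1 + 5x2 + s3 = 31
  x1, x2, s1, s2, s3 ≥ 0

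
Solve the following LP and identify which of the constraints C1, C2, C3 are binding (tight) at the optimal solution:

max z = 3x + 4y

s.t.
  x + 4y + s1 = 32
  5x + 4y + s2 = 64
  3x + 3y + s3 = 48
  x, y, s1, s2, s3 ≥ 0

At x = 8, y = 6, compute slack b - a·x for each constraint:
  C1: 32 − 32 = 0  (binding)
  C2: 64 − 64 = 0  (binding)
  C3: 48 − 42 = 6  (slack)

Optimal: x = 8, y = 6
Binding: C1, C2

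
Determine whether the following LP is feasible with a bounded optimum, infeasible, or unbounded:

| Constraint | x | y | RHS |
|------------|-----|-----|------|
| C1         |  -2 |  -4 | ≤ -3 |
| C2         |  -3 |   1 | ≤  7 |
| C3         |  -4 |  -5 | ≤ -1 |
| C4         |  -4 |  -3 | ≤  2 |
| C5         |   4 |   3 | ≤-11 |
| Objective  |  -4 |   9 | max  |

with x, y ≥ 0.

Infeasible (no feasible solution exists)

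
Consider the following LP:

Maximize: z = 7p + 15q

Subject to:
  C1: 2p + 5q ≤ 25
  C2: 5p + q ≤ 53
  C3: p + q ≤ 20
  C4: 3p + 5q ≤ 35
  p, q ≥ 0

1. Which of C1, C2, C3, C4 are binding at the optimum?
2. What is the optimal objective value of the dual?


1. C1, C4
2. 85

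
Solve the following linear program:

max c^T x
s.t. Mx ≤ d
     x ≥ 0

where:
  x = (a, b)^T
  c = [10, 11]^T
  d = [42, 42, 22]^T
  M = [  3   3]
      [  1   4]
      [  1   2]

Evaluate the objective at each vertex of the feasible region:
  z(0, 0) = 0
  z(14, 0) = 140
  z(6, 8) = 148  ←
  z(2, 10) = 130
  z(0, 10.5) = 115.5
The maximum is at a = 6, b = 8.

a = 6, b = 8, z = 148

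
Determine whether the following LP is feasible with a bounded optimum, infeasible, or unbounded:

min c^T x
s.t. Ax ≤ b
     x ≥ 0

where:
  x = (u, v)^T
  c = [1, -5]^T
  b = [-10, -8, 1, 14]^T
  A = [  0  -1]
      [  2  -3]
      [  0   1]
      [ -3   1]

Infeasible (no feasible solution exists)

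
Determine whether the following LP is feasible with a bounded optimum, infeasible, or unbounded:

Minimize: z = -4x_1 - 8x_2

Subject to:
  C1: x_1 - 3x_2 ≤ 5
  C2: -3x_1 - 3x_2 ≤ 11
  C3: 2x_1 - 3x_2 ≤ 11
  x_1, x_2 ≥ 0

Unbounded (objective can decrease without bound)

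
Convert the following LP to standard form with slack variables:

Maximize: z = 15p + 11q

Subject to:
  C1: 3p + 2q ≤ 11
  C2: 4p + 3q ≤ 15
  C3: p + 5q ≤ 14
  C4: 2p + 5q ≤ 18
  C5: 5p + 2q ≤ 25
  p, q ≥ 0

max z = 15p + 11q

s.t.
  3p + 2q + s1 = 11
  4p + 3q + s2 = 15
  p + 5q + s3 = 14
  2p + 5q + s4 = 18
  5p + 2q + s5 = 25
  p, q, s1, s2, s3, s4, s5 ≥ 0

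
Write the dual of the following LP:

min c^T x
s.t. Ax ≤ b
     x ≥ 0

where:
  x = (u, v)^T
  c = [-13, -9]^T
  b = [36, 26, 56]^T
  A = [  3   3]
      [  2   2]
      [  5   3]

Primal min cᵀx s.t. Ax ≤ b, x ≥ 0  →  Dual max −bᵀy s.t. Aᵀy ≥ −c, y ≥ 0.

Maximize: z = -36y1 - 26y2 - 56y3

Subject to:
  3y1 + 2y2 + 5y3 ≥ 13
  3y1 + 2y2 + 3y3 ≥ 9
  y1, y2, y3 ≥ 0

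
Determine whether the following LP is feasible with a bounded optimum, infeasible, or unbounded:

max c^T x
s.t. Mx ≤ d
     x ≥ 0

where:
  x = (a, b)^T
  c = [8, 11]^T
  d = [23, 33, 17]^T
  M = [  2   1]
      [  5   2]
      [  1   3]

Feasible with a bounded optimal solution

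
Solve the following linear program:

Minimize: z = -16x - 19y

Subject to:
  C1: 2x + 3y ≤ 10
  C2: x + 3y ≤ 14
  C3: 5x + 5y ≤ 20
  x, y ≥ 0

Evaluate the objective at each vertex of the feasible region:
  z(0, 0) = 0
  z(4, 0) = -64
  z(2, 2) = -70  ←
  z(0, 3.333) = -63.33
The minimum is at x = 2, y = 2.

x = 2, y = 2, z = -70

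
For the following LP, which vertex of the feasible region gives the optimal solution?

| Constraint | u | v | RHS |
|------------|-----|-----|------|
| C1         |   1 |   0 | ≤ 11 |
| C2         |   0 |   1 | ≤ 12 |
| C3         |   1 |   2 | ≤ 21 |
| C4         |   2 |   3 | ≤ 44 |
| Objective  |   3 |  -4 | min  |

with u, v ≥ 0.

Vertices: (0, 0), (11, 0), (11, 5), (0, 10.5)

Evaluate the objective at each vertex of the feasible region:
  z(0, 0) = 0
  z(11, 0) = 33
  z(11, 5) = 13
  z(0, 10.5) = -42  ←
The minimum is at u = 0, v = 10.5.

(0, 10.5)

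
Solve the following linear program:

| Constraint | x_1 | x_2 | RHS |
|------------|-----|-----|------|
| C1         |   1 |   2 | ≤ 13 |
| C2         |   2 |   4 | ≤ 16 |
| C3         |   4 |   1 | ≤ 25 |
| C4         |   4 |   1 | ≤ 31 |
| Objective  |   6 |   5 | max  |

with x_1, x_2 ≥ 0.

Evaluate the objective at each vertex of the feasible region:
  z(0, 0) = 0
  z(6.25, 0) = 37.5
  z(6, 1) = 41  ←
  z(0, 4) = 20
The maximum is at x_1 = 6, x_2 = 1.

x_1 = 6, x_2 = 1, z = 41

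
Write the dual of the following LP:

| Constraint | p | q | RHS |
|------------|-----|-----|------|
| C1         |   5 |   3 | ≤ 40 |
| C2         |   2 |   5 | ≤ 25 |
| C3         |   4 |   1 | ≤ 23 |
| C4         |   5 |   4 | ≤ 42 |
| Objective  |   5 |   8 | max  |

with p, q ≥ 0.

Primal max cᵀx s.t. Ax ≤ b, x ≥ 0  →  Dual min bᵀy s.t. Aᵀy ≥ c, y ≥ 0.

Minimize: z = 40y1 + 25y2 + 23y3 + 42y4

Subject to:
  5y1 + 2y2 + 4y3 + 5y4 ≥ 5
  3y1 + 5y2 + y3 + 4y4 ≥ 8
  y1, y2, y3, y4 ≥ 0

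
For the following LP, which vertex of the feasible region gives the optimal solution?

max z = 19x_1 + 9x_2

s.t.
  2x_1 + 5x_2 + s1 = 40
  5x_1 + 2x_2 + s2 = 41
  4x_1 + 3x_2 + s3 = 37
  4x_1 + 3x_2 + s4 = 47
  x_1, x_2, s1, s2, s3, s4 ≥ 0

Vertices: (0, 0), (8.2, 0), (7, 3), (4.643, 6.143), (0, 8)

Evaluate the objective at each vertex of the feasible region:
  z(0, 0) = 0
  z(8.2, 0) = 155.8
  z(7, 3) = 160  ←
  z(4.643, 6.143) = 143.5
  z(0, 8) = 72
The maximum is at x_1 = 7, x_2 = 3.

(7, 3)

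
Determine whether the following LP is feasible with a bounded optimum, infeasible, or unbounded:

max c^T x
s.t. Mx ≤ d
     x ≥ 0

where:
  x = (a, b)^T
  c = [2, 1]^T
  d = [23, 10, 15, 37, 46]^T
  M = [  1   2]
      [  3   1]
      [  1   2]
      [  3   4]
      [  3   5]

Feasible with a bounded optimal solution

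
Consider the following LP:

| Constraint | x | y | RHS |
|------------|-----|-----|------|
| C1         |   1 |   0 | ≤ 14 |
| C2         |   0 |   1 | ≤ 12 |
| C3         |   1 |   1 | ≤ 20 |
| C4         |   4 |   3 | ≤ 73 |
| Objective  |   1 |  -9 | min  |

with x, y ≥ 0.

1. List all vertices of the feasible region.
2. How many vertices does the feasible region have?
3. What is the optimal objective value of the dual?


1. (0, 0), (14, 0), (14, 5.667), (13, 7), (8, 12), (0, 12)
2. 6
3. -108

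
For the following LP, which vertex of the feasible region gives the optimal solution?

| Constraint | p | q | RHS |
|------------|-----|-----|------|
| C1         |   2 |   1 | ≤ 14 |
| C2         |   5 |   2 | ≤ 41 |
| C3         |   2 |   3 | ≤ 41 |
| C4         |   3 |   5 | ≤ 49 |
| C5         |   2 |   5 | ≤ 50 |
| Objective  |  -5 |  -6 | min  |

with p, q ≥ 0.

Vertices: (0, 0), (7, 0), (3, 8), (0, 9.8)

Evaluate the objective at each vertex of the feasible region:
  z(0, 0) = 0
  z(7, 0) = -35
  z(3, 8) = -63  ←
  z(0, 9.8) = -58.8
The minimum is at p = 3, q = 8.

(3, 8)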